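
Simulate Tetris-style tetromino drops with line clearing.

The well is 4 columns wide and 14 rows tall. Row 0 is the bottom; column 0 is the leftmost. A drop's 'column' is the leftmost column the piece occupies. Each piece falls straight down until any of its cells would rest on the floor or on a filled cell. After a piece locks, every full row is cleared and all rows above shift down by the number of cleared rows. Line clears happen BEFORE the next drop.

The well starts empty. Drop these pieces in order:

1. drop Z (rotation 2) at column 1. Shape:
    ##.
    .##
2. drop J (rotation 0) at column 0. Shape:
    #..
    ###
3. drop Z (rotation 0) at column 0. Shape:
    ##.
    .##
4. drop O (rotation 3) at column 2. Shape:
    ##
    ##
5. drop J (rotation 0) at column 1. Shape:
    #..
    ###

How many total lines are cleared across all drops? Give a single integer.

Answer: 1

Derivation:
Drop 1: Z rot2 at col 1 lands with bottom-row=0; cleared 0 line(s) (total 0); column heights now [0 2 2 1], max=2
Drop 2: J rot0 at col 0 lands with bottom-row=2; cleared 0 line(s) (total 0); column heights now [4 3 3 1], max=4
Drop 3: Z rot0 at col 0 lands with bottom-row=3; cleared 0 line(s) (total 0); column heights now [5 5 4 1], max=5
Drop 4: O rot3 at col 2 lands with bottom-row=4; cleared 1 line(s) (total 1); column heights now [4 4 5 5], max=5
Drop 5: J rot0 at col 1 lands with bottom-row=5; cleared 0 line(s) (total 1); column heights now [4 7 6 6], max=7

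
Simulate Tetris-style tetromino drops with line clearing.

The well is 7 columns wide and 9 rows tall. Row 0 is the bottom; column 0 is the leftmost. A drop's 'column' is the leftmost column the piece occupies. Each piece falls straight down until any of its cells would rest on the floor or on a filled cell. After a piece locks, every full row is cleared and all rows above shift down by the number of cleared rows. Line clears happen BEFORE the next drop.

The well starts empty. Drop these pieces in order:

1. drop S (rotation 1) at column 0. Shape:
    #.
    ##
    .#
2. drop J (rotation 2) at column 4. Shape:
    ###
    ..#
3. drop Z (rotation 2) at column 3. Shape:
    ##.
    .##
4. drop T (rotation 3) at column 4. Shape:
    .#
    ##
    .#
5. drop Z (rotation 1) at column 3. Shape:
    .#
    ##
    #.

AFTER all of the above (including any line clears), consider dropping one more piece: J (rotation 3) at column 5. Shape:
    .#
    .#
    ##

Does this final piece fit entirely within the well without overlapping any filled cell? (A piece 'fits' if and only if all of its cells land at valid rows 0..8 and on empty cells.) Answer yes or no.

Drop 1: S rot1 at col 0 lands with bottom-row=0; cleared 0 line(s) (total 0); column heights now [3 2 0 0 0 0 0], max=3
Drop 2: J rot2 at col 4 lands with bottom-row=0; cleared 0 line(s) (total 0); column heights now [3 2 0 0 2 2 2], max=3
Drop 3: Z rot2 at col 3 lands with bottom-row=2; cleared 0 line(s) (total 0); column heights now [3 2 0 4 4 3 2], max=4
Drop 4: T rot3 at col 4 lands with bottom-row=3; cleared 0 line(s) (total 0); column heights now [3 2 0 4 5 6 2], max=6
Drop 5: Z rot1 at col 3 lands with bottom-row=4; cleared 0 line(s) (total 0); column heights now [3 2 0 6 7 6 2], max=7
Test piece J rot3 at col 5 (width 2): heights before test = [3 2 0 6 7 6 2]; fits = True

Answer: yes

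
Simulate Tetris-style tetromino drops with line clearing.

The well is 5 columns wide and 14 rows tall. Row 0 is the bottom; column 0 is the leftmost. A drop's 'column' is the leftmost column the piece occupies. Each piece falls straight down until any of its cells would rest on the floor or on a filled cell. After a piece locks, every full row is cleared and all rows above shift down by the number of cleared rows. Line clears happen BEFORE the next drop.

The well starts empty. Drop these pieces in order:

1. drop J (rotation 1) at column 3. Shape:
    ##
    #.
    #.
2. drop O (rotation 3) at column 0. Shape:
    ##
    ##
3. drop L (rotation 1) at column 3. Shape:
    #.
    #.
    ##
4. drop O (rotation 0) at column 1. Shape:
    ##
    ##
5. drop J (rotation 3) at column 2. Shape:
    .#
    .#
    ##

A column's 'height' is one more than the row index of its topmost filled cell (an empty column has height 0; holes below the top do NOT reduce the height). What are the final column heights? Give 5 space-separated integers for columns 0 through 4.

Drop 1: J rot1 at col 3 lands with bottom-row=0; cleared 0 line(s) (total 0); column heights now [0 0 0 3 3], max=3
Drop 2: O rot3 at col 0 lands with bottom-row=0; cleared 0 line(s) (total 0); column heights now [2 2 0 3 3], max=3
Drop 3: L rot1 at col 3 lands with bottom-row=3; cleared 0 line(s) (total 0); column heights now [2 2 0 6 4], max=6
Drop 4: O rot0 at col 1 lands with bottom-row=2; cleared 0 line(s) (total 0); column heights now [2 4 4 6 4], max=6
Drop 5: J rot3 at col 2 lands with bottom-row=6; cleared 0 line(s) (total 0); column heights now [2 4 7 9 4], max=9

Answer: 2 4 7 9 4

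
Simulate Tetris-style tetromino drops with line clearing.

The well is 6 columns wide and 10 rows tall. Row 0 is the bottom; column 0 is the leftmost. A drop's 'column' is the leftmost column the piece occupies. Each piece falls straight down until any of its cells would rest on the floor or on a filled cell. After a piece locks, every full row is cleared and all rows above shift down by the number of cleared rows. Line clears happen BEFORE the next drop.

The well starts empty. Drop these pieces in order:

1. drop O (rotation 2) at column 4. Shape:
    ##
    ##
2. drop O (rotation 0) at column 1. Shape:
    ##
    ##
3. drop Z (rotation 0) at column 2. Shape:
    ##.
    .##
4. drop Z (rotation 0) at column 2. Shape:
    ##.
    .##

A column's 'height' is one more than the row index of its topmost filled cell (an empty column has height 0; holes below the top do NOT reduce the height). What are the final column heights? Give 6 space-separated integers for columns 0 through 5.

Answer: 0 2 6 6 5 2

Derivation:
Drop 1: O rot2 at col 4 lands with bottom-row=0; cleared 0 line(s) (total 0); column heights now [0 0 0 0 2 2], max=2
Drop 2: O rot0 at col 1 lands with bottom-row=0; cleared 0 line(s) (total 0); column heights now [0 2 2 0 2 2], max=2
Drop 3: Z rot0 at col 2 lands with bottom-row=2; cleared 0 line(s) (total 0); column heights now [0 2 4 4 3 2], max=4
Drop 4: Z rot0 at col 2 lands with bottom-row=4; cleared 0 line(s) (total 0); column heights now [0 2 6 6 5 2], max=6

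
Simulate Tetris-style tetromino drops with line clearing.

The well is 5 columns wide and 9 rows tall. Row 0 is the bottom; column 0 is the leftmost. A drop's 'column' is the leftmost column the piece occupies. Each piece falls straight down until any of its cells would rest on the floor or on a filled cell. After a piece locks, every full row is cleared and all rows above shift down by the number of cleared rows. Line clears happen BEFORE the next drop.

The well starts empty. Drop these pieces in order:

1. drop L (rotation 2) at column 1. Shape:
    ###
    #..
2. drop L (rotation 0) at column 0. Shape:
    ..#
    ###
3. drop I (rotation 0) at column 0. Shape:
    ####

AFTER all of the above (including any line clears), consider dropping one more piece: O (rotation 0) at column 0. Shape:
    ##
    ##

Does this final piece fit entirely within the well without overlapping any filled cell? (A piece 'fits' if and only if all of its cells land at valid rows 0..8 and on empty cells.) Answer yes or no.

Answer: yes

Derivation:
Drop 1: L rot2 at col 1 lands with bottom-row=0; cleared 0 line(s) (total 0); column heights now [0 2 2 2 0], max=2
Drop 2: L rot0 at col 0 lands with bottom-row=2; cleared 0 line(s) (total 0); column heights now [3 3 4 2 0], max=4
Drop 3: I rot0 at col 0 lands with bottom-row=4; cleared 0 line(s) (total 0); column heights now [5 5 5 5 0], max=5
Test piece O rot0 at col 0 (width 2): heights before test = [5 5 5 5 0]; fits = True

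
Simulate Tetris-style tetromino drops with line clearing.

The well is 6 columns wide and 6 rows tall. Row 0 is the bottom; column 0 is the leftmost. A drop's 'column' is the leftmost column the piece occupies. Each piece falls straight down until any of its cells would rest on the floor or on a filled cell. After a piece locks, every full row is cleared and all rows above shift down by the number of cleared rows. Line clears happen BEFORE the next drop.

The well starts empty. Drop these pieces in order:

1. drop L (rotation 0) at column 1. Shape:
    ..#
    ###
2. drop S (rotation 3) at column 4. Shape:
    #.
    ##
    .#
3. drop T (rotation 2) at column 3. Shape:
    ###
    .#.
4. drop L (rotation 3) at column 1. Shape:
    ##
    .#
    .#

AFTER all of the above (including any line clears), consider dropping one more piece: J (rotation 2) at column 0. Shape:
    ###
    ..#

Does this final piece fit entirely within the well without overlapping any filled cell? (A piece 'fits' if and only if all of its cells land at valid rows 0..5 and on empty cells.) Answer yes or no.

Drop 1: L rot0 at col 1 lands with bottom-row=0; cleared 0 line(s) (total 0); column heights now [0 1 1 2 0 0], max=2
Drop 2: S rot3 at col 4 lands with bottom-row=0; cleared 0 line(s) (total 0); column heights now [0 1 1 2 3 2], max=3
Drop 3: T rot2 at col 3 lands with bottom-row=3; cleared 0 line(s) (total 0); column heights now [0 1 1 5 5 5], max=5
Drop 4: L rot3 at col 1 lands with bottom-row=1; cleared 0 line(s) (total 0); column heights now [0 4 4 5 5 5], max=5
Test piece J rot2 at col 0 (width 3): heights before test = [0 4 4 5 5 5]; fits = True

Answer: yes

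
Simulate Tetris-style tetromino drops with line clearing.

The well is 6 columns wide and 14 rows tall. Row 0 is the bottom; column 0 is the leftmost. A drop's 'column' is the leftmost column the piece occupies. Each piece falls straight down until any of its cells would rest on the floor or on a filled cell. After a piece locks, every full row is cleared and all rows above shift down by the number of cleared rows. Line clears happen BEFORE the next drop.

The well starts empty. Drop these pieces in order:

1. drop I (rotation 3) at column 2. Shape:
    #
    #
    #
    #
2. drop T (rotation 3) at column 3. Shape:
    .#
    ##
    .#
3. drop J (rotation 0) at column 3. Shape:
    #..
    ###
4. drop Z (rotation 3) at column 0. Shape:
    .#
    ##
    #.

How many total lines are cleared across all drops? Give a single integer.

Drop 1: I rot3 at col 2 lands with bottom-row=0; cleared 0 line(s) (total 0); column heights now [0 0 4 0 0 0], max=4
Drop 2: T rot3 at col 3 lands with bottom-row=0; cleared 0 line(s) (total 0); column heights now [0 0 4 2 3 0], max=4
Drop 3: J rot0 at col 3 lands with bottom-row=3; cleared 0 line(s) (total 0); column heights now [0 0 4 5 4 4], max=5
Drop 4: Z rot3 at col 0 lands with bottom-row=0; cleared 0 line(s) (total 0); column heights now [2 3 4 5 4 4], max=5

Answer: 0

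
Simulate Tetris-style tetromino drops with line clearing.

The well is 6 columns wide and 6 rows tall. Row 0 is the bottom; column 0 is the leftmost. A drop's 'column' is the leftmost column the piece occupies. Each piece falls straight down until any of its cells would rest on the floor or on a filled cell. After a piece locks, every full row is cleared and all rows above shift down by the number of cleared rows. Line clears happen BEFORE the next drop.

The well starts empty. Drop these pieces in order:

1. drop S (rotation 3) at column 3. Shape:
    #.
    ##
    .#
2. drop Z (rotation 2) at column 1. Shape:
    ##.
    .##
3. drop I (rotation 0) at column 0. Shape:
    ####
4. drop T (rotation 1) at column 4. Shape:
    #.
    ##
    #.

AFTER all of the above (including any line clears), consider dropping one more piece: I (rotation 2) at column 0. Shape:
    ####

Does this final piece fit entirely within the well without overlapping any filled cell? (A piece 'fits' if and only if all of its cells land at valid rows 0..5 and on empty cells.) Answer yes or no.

Answer: no

Derivation:
Drop 1: S rot3 at col 3 lands with bottom-row=0; cleared 0 line(s) (total 0); column heights now [0 0 0 3 2 0], max=3
Drop 2: Z rot2 at col 1 lands with bottom-row=3; cleared 0 line(s) (total 0); column heights now [0 5 5 4 2 0], max=5
Drop 3: I rot0 at col 0 lands with bottom-row=5; cleared 0 line(s) (total 0); column heights now [6 6 6 6 2 0], max=6
Drop 4: T rot1 at col 4 lands with bottom-row=2; cleared 0 line(s) (total 0); column heights now [6 6 6 6 5 4], max=6
Test piece I rot2 at col 0 (width 4): heights before test = [6 6 6 6 5 4]; fits = False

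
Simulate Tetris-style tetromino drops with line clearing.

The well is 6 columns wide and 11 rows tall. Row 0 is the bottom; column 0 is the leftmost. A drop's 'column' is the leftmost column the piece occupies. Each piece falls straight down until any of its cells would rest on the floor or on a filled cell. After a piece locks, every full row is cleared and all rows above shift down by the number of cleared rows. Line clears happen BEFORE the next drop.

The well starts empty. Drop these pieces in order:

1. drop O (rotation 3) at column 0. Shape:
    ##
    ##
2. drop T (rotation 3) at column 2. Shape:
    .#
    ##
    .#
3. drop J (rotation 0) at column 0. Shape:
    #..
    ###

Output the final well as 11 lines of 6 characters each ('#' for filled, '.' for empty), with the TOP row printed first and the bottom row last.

Drop 1: O rot3 at col 0 lands with bottom-row=0; cleared 0 line(s) (total 0); column heights now [2 2 0 0 0 0], max=2
Drop 2: T rot3 at col 2 lands with bottom-row=0; cleared 0 line(s) (total 0); column heights now [2 2 2 3 0 0], max=3
Drop 3: J rot0 at col 0 lands with bottom-row=2; cleared 0 line(s) (total 0); column heights now [4 3 3 3 0 0], max=4

Answer: ......
......
......
......
......
......
......
#.....
####..
####..
##.#..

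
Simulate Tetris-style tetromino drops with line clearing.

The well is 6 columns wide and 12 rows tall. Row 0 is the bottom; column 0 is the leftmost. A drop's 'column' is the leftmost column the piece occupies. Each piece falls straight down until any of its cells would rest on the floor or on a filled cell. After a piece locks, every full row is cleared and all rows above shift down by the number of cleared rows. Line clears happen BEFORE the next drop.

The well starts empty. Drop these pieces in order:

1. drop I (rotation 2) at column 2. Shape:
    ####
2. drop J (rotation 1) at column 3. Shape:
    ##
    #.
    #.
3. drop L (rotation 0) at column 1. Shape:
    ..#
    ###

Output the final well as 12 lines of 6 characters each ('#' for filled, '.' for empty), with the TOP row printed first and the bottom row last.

Answer: ......
......
......
......
......
......
...#..
.###..
...##.
...#..
...#..
..####

Derivation:
Drop 1: I rot2 at col 2 lands with bottom-row=0; cleared 0 line(s) (total 0); column heights now [0 0 1 1 1 1], max=1
Drop 2: J rot1 at col 3 lands with bottom-row=1; cleared 0 line(s) (total 0); column heights now [0 0 1 4 4 1], max=4
Drop 3: L rot0 at col 1 lands with bottom-row=4; cleared 0 line(s) (total 0); column heights now [0 5 5 6 4 1], max=6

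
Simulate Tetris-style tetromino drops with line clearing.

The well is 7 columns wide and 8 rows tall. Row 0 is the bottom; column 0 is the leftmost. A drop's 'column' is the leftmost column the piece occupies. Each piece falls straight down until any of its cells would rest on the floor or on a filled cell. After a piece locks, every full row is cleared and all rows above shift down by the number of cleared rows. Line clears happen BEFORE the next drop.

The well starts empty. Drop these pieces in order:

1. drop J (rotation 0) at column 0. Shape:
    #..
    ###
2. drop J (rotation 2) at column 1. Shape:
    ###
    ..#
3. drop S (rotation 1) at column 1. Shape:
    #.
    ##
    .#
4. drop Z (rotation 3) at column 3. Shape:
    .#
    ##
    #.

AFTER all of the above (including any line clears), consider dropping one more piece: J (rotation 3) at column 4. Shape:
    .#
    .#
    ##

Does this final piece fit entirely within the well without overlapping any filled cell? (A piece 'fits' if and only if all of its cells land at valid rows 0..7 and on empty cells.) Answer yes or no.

Drop 1: J rot0 at col 0 lands with bottom-row=0; cleared 0 line(s) (total 0); column heights now [2 1 1 0 0 0 0], max=2
Drop 2: J rot2 at col 1 lands with bottom-row=0; cleared 0 line(s) (total 0); column heights now [2 2 2 2 0 0 0], max=2
Drop 3: S rot1 at col 1 lands with bottom-row=2; cleared 0 line(s) (total 0); column heights now [2 5 4 2 0 0 0], max=5
Drop 4: Z rot3 at col 3 lands with bottom-row=2; cleared 0 line(s) (total 0); column heights now [2 5 4 4 5 0 0], max=5
Test piece J rot3 at col 4 (width 2): heights before test = [2 5 4 4 5 0 0]; fits = True

Answer: yes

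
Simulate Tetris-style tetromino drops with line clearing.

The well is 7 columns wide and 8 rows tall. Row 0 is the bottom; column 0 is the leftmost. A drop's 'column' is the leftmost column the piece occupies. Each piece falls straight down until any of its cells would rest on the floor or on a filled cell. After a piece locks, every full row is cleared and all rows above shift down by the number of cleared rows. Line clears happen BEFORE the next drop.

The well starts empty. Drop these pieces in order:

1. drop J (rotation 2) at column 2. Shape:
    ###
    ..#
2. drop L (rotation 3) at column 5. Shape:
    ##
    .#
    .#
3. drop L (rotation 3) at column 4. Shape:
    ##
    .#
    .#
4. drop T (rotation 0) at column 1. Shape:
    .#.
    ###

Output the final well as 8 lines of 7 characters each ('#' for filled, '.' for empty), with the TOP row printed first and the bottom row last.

Answer: .......
.......
....##.
.....#.
..#..#.
.###.##
..###.#
....#.#

Derivation:
Drop 1: J rot2 at col 2 lands with bottom-row=0; cleared 0 line(s) (total 0); column heights now [0 0 2 2 2 0 0], max=2
Drop 2: L rot3 at col 5 lands with bottom-row=0; cleared 0 line(s) (total 0); column heights now [0 0 2 2 2 3 3], max=3
Drop 3: L rot3 at col 4 lands with bottom-row=3; cleared 0 line(s) (total 0); column heights now [0 0 2 2 6 6 3], max=6
Drop 4: T rot0 at col 1 lands with bottom-row=2; cleared 0 line(s) (total 0); column heights now [0 3 4 3 6 6 3], max=6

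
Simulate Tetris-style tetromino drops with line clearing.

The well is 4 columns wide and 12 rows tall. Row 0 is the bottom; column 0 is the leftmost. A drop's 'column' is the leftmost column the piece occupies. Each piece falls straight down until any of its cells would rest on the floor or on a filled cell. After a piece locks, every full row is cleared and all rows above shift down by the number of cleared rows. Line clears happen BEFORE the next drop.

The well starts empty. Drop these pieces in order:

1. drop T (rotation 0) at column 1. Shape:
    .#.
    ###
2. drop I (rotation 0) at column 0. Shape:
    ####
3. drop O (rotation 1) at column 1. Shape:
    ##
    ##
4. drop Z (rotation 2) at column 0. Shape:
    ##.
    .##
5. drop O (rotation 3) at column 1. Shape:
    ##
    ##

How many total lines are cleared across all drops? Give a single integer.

Drop 1: T rot0 at col 1 lands with bottom-row=0; cleared 0 line(s) (total 0); column heights now [0 1 2 1], max=2
Drop 2: I rot0 at col 0 lands with bottom-row=2; cleared 1 line(s) (total 1); column heights now [0 1 2 1], max=2
Drop 3: O rot1 at col 1 lands with bottom-row=2; cleared 0 line(s) (total 1); column heights now [0 4 4 1], max=4
Drop 4: Z rot2 at col 0 lands with bottom-row=4; cleared 0 line(s) (total 1); column heights now [6 6 5 1], max=6
Drop 5: O rot3 at col 1 lands with bottom-row=6; cleared 0 line(s) (total 1); column heights now [6 8 8 1], max=8

Answer: 1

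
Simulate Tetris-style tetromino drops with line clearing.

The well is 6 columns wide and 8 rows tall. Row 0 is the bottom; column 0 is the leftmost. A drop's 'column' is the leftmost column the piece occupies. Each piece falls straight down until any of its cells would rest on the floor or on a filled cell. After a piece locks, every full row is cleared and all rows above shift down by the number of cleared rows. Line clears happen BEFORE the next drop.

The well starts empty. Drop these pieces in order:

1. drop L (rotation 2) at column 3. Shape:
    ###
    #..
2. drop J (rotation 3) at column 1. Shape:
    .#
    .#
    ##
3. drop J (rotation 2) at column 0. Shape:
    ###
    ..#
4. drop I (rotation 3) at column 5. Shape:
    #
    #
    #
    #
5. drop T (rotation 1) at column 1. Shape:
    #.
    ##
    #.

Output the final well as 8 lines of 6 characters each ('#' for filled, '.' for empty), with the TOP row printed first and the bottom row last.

Answer: .#....
.##...
.#...#
###..#
..#..#
..#..#
..####
.###..

Derivation:
Drop 1: L rot2 at col 3 lands with bottom-row=0; cleared 0 line(s) (total 0); column heights now [0 0 0 2 2 2], max=2
Drop 2: J rot3 at col 1 lands with bottom-row=0; cleared 0 line(s) (total 0); column heights now [0 1 3 2 2 2], max=3
Drop 3: J rot2 at col 0 lands with bottom-row=3; cleared 0 line(s) (total 0); column heights now [5 5 5 2 2 2], max=5
Drop 4: I rot3 at col 5 lands with bottom-row=2; cleared 0 line(s) (total 0); column heights now [5 5 5 2 2 6], max=6
Drop 5: T rot1 at col 1 lands with bottom-row=5; cleared 0 line(s) (total 0); column heights now [5 8 7 2 2 6], max=8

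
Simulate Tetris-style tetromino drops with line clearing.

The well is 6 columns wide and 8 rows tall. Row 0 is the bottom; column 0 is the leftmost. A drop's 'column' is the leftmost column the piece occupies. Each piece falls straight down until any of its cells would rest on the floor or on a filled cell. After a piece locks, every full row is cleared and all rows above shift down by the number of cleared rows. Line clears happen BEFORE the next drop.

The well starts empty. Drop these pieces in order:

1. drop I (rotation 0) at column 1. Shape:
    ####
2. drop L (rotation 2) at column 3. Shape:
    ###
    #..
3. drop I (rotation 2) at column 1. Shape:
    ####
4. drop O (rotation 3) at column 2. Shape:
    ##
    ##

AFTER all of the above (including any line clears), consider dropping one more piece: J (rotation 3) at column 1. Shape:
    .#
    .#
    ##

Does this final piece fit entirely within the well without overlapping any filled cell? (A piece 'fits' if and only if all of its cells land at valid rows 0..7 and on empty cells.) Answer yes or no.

Answer: no

Derivation:
Drop 1: I rot0 at col 1 lands with bottom-row=0; cleared 0 line(s) (total 0); column heights now [0 1 1 1 1 0], max=1
Drop 2: L rot2 at col 3 lands with bottom-row=1; cleared 0 line(s) (total 0); column heights now [0 1 1 3 3 3], max=3
Drop 3: I rot2 at col 1 lands with bottom-row=3; cleared 0 line(s) (total 0); column heights now [0 4 4 4 4 3], max=4
Drop 4: O rot3 at col 2 lands with bottom-row=4; cleared 0 line(s) (total 0); column heights now [0 4 6 6 4 3], max=6
Test piece J rot3 at col 1 (width 2): heights before test = [0 4 6 6 4 3]; fits = False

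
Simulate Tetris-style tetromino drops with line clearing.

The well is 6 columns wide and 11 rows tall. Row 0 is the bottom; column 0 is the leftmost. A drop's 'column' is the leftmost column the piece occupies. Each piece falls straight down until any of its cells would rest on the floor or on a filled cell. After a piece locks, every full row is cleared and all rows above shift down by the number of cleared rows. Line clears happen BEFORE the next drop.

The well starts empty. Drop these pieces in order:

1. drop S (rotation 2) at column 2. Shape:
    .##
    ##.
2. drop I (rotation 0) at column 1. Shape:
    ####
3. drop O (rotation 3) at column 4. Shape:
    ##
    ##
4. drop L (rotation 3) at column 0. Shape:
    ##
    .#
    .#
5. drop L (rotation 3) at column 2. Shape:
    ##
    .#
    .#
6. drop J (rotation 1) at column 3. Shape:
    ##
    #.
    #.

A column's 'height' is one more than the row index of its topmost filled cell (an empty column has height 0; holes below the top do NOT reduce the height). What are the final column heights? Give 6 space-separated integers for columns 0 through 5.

Answer: 6 6 6 9 9 5

Derivation:
Drop 1: S rot2 at col 2 lands with bottom-row=0; cleared 0 line(s) (total 0); column heights now [0 0 1 2 2 0], max=2
Drop 2: I rot0 at col 1 lands with bottom-row=2; cleared 0 line(s) (total 0); column heights now [0 3 3 3 3 0], max=3
Drop 3: O rot3 at col 4 lands with bottom-row=3; cleared 0 line(s) (total 0); column heights now [0 3 3 3 5 5], max=5
Drop 4: L rot3 at col 0 lands with bottom-row=3; cleared 0 line(s) (total 0); column heights now [6 6 3 3 5 5], max=6
Drop 5: L rot3 at col 2 lands with bottom-row=3; cleared 0 line(s) (total 0); column heights now [6 6 6 6 5 5], max=6
Drop 6: J rot1 at col 3 lands with bottom-row=6; cleared 0 line(s) (total 0); column heights now [6 6 6 9 9 5], max=9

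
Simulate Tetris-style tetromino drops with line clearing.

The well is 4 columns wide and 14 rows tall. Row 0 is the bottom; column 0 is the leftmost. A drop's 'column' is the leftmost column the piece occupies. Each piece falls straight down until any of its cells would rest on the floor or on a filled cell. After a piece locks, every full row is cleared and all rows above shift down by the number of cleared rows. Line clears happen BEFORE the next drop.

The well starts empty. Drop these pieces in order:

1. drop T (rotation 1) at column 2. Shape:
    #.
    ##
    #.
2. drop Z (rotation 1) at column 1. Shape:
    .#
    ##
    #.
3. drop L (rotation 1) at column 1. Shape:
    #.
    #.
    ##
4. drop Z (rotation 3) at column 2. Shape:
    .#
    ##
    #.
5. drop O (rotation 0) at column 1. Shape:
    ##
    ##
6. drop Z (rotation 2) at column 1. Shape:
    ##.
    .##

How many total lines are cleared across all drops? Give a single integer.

Answer: 0

Derivation:
Drop 1: T rot1 at col 2 lands with bottom-row=0; cleared 0 line(s) (total 0); column heights now [0 0 3 2], max=3
Drop 2: Z rot1 at col 1 lands with bottom-row=2; cleared 0 line(s) (total 0); column heights now [0 4 5 2], max=5
Drop 3: L rot1 at col 1 lands with bottom-row=5; cleared 0 line(s) (total 0); column heights now [0 8 6 2], max=8
Drop 4: Z rot3 at col 2 lands with bottom-row=6; cleared 0 line(s) (total 0); column heights now [0 8 8 9], max=9
Drop 5: O rot0 at col 1 lands with bottom-row=8; cleared 0 line(s) (total 0); column heights now [0 10 10 9], max=10
Drop 6: Z rot2 at col 1 lands with bottom-row=10; cleared 0 line(s) (total 0); column heights now [0 12 12 11], max=12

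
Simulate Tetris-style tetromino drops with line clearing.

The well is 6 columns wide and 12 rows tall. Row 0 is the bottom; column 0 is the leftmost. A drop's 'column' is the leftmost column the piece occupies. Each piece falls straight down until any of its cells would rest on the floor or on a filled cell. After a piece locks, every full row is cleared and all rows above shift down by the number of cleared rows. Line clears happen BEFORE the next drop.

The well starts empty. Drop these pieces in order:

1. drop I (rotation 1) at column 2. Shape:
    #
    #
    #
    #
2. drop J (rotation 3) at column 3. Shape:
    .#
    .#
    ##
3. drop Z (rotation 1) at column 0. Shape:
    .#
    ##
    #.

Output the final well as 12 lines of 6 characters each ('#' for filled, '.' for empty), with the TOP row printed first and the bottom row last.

Drop 1: I rot1 at col 2 lands with bottom-row=0; cleared 0 line(s) (total 0); column heights now [0 0 4 0 0 0], max=4
Drop 2: J rot3 at col 3 lands with bottom-row=0; cleared 0 line(s) (total 0); column heights now [0 0 4 1 3 0], max=4
Drop 3: Z rot1 at col 0 lands with bottom-row=0; cleared 0 line(s) (total 0); column heights now [2 3 4 1 3 0], max=4

Answer: ......
......
......
......
......
......
......
......
..#...
.##.#.
###.#.
#.###.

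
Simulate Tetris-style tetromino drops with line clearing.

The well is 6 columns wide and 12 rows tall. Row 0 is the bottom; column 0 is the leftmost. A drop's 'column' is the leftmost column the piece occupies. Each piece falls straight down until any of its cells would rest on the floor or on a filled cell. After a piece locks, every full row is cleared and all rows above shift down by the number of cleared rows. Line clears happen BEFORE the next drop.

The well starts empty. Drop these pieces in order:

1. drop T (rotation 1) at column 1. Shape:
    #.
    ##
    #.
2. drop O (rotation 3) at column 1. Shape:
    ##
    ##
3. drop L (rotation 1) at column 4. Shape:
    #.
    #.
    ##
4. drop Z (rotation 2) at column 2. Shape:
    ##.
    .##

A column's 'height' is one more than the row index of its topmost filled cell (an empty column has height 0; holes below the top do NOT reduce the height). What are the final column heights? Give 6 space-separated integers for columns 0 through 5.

Drop 1: T rot1 at col 1 lands with bottom-row=0; cleared 0 line(s) (total 0); column heights now [0 3 2 0 0 0], max=3
Drop 2: O rot3 at col 1 lands with bottom-row=3; cleared 0 line(s) (total 0); column heights now [0 5 5 0 0 0], max=5
Drop 3: L rot1 at col 4 lands with bottom-row=0; cleared 0 line(s) (total 0); column heights now [0 5 5 0 3 1], max=5
Drop 4: Z rot2 at col 2 lands with bottom-row=4; cleared 0 line(s) (total 0); column heights now [0 5 6 6 5 1], max=6

Answer: 0 5 6 6 5 1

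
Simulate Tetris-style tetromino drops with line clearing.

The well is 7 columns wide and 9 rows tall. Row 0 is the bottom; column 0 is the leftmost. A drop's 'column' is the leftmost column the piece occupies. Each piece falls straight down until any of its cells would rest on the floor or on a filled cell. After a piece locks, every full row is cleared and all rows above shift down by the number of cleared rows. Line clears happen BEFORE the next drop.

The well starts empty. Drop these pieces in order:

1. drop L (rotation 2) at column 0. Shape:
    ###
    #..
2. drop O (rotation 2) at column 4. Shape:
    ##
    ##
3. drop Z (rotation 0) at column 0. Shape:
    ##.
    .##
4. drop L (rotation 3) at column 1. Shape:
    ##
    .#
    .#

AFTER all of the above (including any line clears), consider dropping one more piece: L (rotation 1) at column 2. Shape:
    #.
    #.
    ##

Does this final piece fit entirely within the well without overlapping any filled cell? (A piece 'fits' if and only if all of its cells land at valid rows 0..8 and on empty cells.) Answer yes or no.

Answer: yes

Derivation:
Drop 1: L rot2 at col 0 lands with bottom-row=0; cleared 0 line(s) (total 0); column heights now [2 2 2 0 0 0 0], max=2
Drop 2: O rot2 at col 4 lands with bottom-row=0; cleared 0 line(s) (total 0); column heights now [2 2 2 0 2 2 0], max=2
Drop 3: Z rot0 at col 0 lands with bottom-row=2; cleared 0 line(s) (total 0); column heights now [4 4 3 0 2 2 0], max=4
Drop 4: L rot3 at col 1 lands with bottom-row=3; cleared 0 line(s) (total 0); column heights now [4 6 6 0 2 2 0], max=6
Test piece L rot1 at col 2 (width 2): heights before test = [4 6 6 0 2 2 0]; fits = True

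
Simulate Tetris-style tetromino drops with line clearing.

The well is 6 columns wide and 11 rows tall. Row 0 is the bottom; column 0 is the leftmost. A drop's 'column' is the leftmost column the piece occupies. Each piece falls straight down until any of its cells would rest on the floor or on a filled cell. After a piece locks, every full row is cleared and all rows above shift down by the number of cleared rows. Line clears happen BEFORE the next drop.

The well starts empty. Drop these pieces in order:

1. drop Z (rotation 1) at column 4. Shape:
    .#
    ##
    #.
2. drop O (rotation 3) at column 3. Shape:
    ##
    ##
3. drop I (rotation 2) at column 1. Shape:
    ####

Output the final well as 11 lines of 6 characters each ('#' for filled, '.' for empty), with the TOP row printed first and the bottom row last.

Drop 1: Z rot1 at col 4 lands with bottom-row=0; cleared 0 line(s) (total 0); column heights now [0 0 0 0 2 3], max=3
Drop 2: O rot3 at col 3 lands with bottom-row=2; cleared 0 line(s) (total 0); column heights now [0 0 0 4 4 3], max=4
Drop 3: I rot2 at col 1 lands with bottom-row=4; cleared 0 line(s) (total 0); column heights now [0 5 5 5 5 3], max=5

Answer: ......
......
......
......
......
......
.####.
...##.
...###
....##
....#.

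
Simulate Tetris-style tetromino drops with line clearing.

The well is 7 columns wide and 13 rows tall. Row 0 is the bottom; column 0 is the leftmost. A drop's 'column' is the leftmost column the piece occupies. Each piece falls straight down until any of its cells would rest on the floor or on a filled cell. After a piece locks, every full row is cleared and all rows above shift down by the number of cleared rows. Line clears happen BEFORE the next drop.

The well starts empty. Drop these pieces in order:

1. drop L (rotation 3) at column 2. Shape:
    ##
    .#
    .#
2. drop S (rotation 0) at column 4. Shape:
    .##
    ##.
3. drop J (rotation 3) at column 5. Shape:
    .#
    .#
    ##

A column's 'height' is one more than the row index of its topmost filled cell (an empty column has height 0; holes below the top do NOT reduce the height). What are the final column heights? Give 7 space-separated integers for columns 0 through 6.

Answer: 0 0 3 3 1 3 5

Derivation:
Drop 1: L rot3 at col 2 lands with bottom-row=0; cleared 0 line(s) (total 0); column heights now [0 0 3 3 0 0 0], max=3
Drop 2: S rot0 at col 4 lands with bottom-row=0; cleared 0 line(s) (total 0); column heights now [0 0 3 3 1 2 2], max=3
Drop 3: J rot3 at col 5 lands with bottom-row=2; cleared 0 line(s) (total 0); column heights now [0 0 3 3 1 3 5], max=5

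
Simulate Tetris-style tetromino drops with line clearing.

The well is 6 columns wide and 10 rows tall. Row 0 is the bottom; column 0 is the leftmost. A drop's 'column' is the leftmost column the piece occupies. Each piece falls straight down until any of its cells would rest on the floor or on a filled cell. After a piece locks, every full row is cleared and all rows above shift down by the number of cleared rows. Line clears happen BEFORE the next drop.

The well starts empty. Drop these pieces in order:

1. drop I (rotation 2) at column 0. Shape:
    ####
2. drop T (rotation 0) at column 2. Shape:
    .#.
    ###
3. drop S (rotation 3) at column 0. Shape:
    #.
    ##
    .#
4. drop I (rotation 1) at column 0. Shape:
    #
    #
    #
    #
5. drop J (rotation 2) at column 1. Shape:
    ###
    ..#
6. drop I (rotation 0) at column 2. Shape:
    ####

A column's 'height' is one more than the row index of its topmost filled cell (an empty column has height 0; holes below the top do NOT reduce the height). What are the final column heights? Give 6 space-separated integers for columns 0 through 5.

Drop 1: I rot2 at col 0 lands with bottom-row=0; cleared 0 line(s) (total 0); column heights now [1 1 1 1 0 0], max=1
Drop 2: T rot0 at col 2 lands with bottom-row=1; cleared 0 line(s) (total 0); column heights now [1 1 2 3 2 0], max=3
Drop 3: S rot3 at col 0 lands with bottom-row=1; cleared 0 line(s) (total 0); column heights now [4 3 2 3 2 0], max=4
Drop 4: I rot1 at col 0 lands with bottom-row=4; cleared 0 line(s) (total 0); column heights now [8 3 2 3 2 0], max=8
Drop 5: J rot2 at col 1 lands with bottom-row=3; cleared 0 line(s) (total 0); column heights now [8 5 5 5 2 0], max=8
Drop 6: I rot0 at col 2 lands with bottom-row=5; cleared 0 line(s) (total 0); column heights now [8 5 6 6 6 6], max=8

Answer: 8 5 6 6 6 6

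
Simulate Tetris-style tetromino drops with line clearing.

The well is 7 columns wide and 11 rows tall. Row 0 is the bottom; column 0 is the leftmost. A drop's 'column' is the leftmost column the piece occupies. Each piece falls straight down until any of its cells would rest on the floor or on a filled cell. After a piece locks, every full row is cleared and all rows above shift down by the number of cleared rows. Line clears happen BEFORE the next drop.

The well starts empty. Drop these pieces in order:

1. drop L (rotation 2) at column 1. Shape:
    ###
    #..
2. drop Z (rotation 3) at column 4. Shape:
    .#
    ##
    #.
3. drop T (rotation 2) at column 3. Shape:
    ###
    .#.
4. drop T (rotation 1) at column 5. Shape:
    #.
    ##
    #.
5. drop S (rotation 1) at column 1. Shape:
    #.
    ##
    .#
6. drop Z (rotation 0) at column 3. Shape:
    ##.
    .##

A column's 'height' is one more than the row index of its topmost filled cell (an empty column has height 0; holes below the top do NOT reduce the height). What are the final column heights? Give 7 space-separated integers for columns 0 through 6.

Answer: 0 5 4 9 9 8 6

Derivation:
Drop 1: L rot2 at col 1 lands with bottom-row=0; cleared 0 line(s) (total 0); column heights now [0 2 2 2 0 0 0], max=2
Drop 2: Z rot3 at col 4 lands with bottom-row=0; cleared 0 line(s) (total 0); column heights now [0 2 2 2 2 3 0], max=3
Drop 3: T rot2 at col 3 lands with bottom-row=2; cleared 0 line(s) (total 0); column heights now [0 2 2 4 4 4 0], max=4
Drop 4: T rot1 at col 5 lands with bottom-row=4; cleared 0 line(s) (total 0); column heights now [0 2 2 4 4 7 6], max=7
Drop 5: S rot1 at col 1 lands with bottom-row=2; cleared 0 line(s) (total 0); column heights now [0 5 4 4 4 7 6], max=7
Drop 6: Z rot0 at col 3 lands with bottom-row=7; cleared 0 line(s) (total 0); column heights now [0 5 4 9 9 8 6], max=9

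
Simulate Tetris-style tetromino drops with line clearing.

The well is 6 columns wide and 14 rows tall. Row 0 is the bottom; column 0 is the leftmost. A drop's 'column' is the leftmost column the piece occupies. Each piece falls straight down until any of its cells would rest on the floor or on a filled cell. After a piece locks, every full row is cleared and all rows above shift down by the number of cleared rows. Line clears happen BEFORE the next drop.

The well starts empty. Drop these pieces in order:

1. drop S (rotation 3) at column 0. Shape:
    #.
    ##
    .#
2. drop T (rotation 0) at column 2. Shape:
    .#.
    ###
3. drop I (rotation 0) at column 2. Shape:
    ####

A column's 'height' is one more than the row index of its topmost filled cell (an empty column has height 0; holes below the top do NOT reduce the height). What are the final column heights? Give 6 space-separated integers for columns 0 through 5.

Drop 1: S rot3 at col 0 lands with bottom-row=0; cleared 0 line(s) (total 0); column heights now [3 2 0 0 0 0], max=3
Drop 2: T rot0 at col 2 lands with bottom-row=0; cleared 0 line(s) (total 0); column heights now [3 2 1 2 1 0], max=3
Drop 3: I rot0 at col 2 lands with bottom-row=2; cleared 0 line(s) (total 0); column heights now [3 2 3 3 3 3], max=3

Answer: 3 2 3 3 3 3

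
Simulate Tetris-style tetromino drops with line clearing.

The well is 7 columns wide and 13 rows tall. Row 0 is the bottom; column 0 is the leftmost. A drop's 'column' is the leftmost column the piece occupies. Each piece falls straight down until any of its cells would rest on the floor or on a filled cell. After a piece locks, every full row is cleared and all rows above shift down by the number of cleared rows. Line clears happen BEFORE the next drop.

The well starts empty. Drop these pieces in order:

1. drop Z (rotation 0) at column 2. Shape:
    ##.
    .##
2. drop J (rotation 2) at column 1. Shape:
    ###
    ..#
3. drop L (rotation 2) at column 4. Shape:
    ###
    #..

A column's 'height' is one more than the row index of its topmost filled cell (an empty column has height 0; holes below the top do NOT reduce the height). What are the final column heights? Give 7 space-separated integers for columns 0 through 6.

Drop 1: Z rot0 at col 2 lands with bottom-row=0; cleared 0 line(s) (total 0); column heights now [0 0 2 2 1 0 0], max=2
Drop 2: J rot2 at col 1 lands with bottom-row=2; cleared 0 line(s) (total 0); column heights now [0 4 4 4 1 0 0], max=4
Drop 3: L rot2 at col 4 lands with bottom-row=1; cleared 0 line(s) (total 0); column heights now [0 4 4 4 3 3 3], max=4

Answer: 0 4 4 4 3 3 3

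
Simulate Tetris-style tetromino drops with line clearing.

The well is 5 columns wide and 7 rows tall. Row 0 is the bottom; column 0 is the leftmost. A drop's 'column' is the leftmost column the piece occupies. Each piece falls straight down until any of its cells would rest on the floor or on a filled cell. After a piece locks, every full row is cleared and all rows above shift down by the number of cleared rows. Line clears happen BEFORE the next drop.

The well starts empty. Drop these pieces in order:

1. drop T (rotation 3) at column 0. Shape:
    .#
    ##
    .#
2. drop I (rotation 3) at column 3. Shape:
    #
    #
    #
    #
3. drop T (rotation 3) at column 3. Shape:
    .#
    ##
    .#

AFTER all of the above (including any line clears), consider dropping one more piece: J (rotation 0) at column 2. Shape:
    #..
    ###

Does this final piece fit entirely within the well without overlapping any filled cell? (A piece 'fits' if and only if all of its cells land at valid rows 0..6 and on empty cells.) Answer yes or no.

Answer: no

Derivation:
Drop 1: T rot3 at col 0 lands with bottom-row=0; cleared 0 line(s) (total 0); column heights now [2 3 0 0 0], max=3
Drop 2: I rot3 at col 3 lands with bottom-row=0; cleared 0 line(s) (total 0); column heights now [2 3 0 4 0], max=4
Drop 3: T rot3 at col 3 lands with bottom-row=3; cleared 0 line(s) (total 0); column heights now [2 3 0 5 6], max=6
Test piece J rot0 at col 2 (width 3): heights before test = [2 3 0 5 6]; fits = False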